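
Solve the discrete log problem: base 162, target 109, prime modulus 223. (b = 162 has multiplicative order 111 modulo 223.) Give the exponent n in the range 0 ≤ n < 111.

17

Successive powers of 162 modulo 223:
  162^0=1  162^1=162  162^2=153  162^3=33  162^4=217  162^5=143
  162^6=197  162^7=25  162^8=36  162^9=34  162^10=156  162^11=73
  162^12=7  162^13=19  162^14=179  162^15=8  162^16=181  162^17=109
So 162^17 ≡ 109 (mod 223), giving n = 17.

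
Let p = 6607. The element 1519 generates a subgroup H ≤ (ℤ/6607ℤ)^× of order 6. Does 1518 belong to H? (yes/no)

1518 ∈ ⟨1519⟩ iff 1518^6 ≡ 1 (mod 6607), since |⟨1519⟩| = 6.
1518^6 mod 6607 = 1.
Since 1 = 1, 1518 lies in the subgroup.

yes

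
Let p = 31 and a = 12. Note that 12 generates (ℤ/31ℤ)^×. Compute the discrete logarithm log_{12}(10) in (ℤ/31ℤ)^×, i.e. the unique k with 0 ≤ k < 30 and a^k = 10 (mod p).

Successive powers of 12 modulo 31:
  12^0=1  12^1=12  12^2=20  12^3=23  12^4=28  12^5=26
  12^6=2  12^7=24  12^8=9  12^9=15  12^10=25  12^11=21
  12^12=4  12^13=17  12^14=18  12^15=30  12^16=19  12^17=11
  12^18=8  12^19=3  12^20=5  12^21=29  12^22=7  12^23=22
  12^24=16  12^25=6  12^26=10
So 12^26 ≡ 10 (mod 31), giving k = 26.

26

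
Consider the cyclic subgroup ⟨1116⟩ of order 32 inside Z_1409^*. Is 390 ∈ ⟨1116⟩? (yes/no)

yes

390 ∈ ⟨1116⟩ iff 390^32 ≡ 1 (mod 1409), since |⟨1116⟩| = 32.
390^32 mod 1409 = 1.
Since 1 = 1, 390 lies in the subgroup.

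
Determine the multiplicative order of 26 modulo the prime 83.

The order of 26 must divide p − 1 = 82 = 2 · 41.
Divisors: 1, 2, 41, 82.
Check each in increasing order: 26^1 ≡ 26;  26^2 ≡ 12;  26^41 ≡ 1.
Smallest exponent giving 1 is 41.

41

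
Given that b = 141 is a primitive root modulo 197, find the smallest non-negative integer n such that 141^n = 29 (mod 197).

116

Baby-step giant-step with m = ceil(sqrt(196)) = 14.
Baby table (141^j mod 197 for j=0..13):
  0:1  1:141  2:181  3:108  4:59  5:45  6:41  7:68
  8:132  9:94  10:55  11:72  12:105  13:30
Giant step factor: 141^(-14) ≡ 161 (mod 197).
Scan 29·161^i mod 197 for i = 0, 1, …:
  i=0: 29   i=1: 138   i=2: 154   i=3: 169
  i=4: 23   i=5: 157   i=6: 61   i=7: 168
  i=8: 59
Match at i=8, j=4: n = 8·14 + 4 = 116.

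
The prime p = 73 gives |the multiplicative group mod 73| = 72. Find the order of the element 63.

8

The order of 63 must divide p − 1 = 72 = 2^3 · 3^2.
Divisors: 1, 2, 3, 4, 6, 8, 9, 12, 18, 24, 36, 72.
Check each in increasing order: 63^1 ≡ 63;  63^2 ≡ 27;  63^3 ≡ 22;  63^4 ≡ 72;  63^6 ≡ 46;  63^8 ≡ 1.
Smallest exponent giving 1 is 8.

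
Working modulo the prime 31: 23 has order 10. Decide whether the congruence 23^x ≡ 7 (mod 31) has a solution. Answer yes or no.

⟨23⟩ has order 10; its elements mod 31 are {1, 2, 4, 8, 15, 16, 23, 27, 29, 30}.
7 is not in this set.

no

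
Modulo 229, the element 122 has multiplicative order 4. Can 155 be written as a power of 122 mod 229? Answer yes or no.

no

155 ∈ ⟨122⟩ iff 155^4 ≡ 1 (mod 229), since |⟨122⟩| = 4.
155^4 mod 229 = 171.
Since 171 ≠ 1, 155 does not lie in the subgroup.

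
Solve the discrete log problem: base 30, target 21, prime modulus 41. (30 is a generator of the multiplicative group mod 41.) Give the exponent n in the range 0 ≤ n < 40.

18

Successive powers of 30 modulo 41:
  30^0=1  30^1=30  30^2=39  30^3=22  30^4=4  30^5=38
  30^6=33  30^7=6  30^8=16  30^9=29  30^10=9  30^11=24
  30^12=23  30^13=34  30^14=36  30^15=14  30^16=10  30^17=13
  30^18=21
So 30^18 ≡ 21 (mod 41), giving n = 18.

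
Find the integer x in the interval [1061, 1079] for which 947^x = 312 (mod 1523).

1064

Compute 947^1061 mod 1523 = 525, then multiply by 947 repeatedly:
  947^1061=525  947^1062=677  947^1063=1459  947^1064=312
Found 312 at exponent 1064.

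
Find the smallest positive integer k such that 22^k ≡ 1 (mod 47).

The order of 22 must divide p − 1 = 46 = 2 · 23.
Divisors: 1, 2, 23, 46.
Check each in increasing order: 22^1 ≡ 22;  22^2 ≡ 14;  22^23 ≡ 46;  22^46 ≡ 1.
Smallest exponent giving 1 is 46.

46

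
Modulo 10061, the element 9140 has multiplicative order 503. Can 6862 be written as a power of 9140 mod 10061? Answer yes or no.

yes

6862 ∈ ⟨9140⟩ iff 6862^503 ≡ 1 (mod 10061), since |⟨9140⟩| = 503.
6862^503 mod 10061 = 1.
Since 1 = 1, 6862 lies in the subgroup.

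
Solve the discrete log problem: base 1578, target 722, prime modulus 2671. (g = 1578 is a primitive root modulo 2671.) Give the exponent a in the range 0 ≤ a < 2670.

Baby-step giant-step with m = ceil(sqrt(2670)) = 52.
Baby table (1578^j mod 2671 for j=0..51):
  0:1  1:1578  2:712  3:1716  4:2125  5:1145  6:1214  7:585
  8:1635  9:2515  10:2235  11:1110  12:2075  13:2375  14:337  15:257
  16:2225  17:1356  18:297  19:1241  20:455  21:2162  22:769  23:848
  24:2644  25:130  26:2144  27:1746  28:1387  29:1137  30:1945  31:231
  32:1262  33:1541  34:1088  35:2082  36:66  37:2650  38:1585  39:1074
  40:1358  41:782  42:2665  43:1216  44:1070  45:388  46:605  47:1143
  48:729  49:1832  50:874  51:936
Giant step factor: 1578^(-52) ≡ 777 (mod 2671).
Scan 722·777^i mod 2671 for i = 0, 1, …:
  i=0: 722   i=1: 84   i=2: 1164   i=3: 1630
  i=4: 456   i=5: 1740   i=6: 454   i=7: 186
  i=8: 288   i=9: 2083   i=10: 2536   i=11: 1945
Match at i=11, j=30: a = 11·52 + 30 = 602.

602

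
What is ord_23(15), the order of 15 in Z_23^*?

22

The order of 15 must divide p − 1 = 22 = 2 · 11.
Divisors: 1, 2, 11, 22.
Check each in increasing order: 15^1 ≡ 15;  15^2 ≡ 18;  15^11 ≡ 22;  15^22 ≡ 1.
Smallest exponent giving 1 is 22.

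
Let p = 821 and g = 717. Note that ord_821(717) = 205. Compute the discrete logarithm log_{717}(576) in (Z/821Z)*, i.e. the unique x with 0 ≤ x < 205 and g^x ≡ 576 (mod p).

7

Successive powers of 717 modulo 821:
  717^0=1  717^1=717  717^2=143  717^3=727  717^4=745  717^5=515
  717^6=626  717^7=576
So 717^7 ≡ 576 (mod 821), giving x = 7.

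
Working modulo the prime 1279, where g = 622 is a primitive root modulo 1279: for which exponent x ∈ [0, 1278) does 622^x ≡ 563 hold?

1197

Baby-step giant-step with m = ceil(sqrt(1278)) = 36.
Baby table (622^j mod 1279 for j=0..35):
  0:1  1:622  2:626  3:556  4:502  5:168  6:897  7:290
  8:41  9:1201  10:86  11:1053  12:118  13:493  14:965  15:379
  16:402  17:639  18:968  19:966  20:1001  21:1028  22:1195  23:191
  24:1134  25:619  26:39  27:1236  28:113  29:1220  30:393  31:157
  32:450  33:1078  34:320  35:795
Giant step factor: 622^(-36) ≡ 805 (mod 1279).
Scan 563·805^i mod 1279 for i = 0, 1, …:
  i=0: 563   i=1: 449   i=2: 767   i=3: 957
  i=4: 427   i=5: 963   i=6: 141   i=7: 953
  i=8: 1044   i=9: 117     …   i=32: 583
  i=33: 1201
Match at i=33, j=9: x = 33·36 + 9 = 1197.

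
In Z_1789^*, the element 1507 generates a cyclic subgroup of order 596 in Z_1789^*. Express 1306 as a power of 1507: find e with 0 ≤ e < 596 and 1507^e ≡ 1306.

532

Baby-step giant-step with m = ceil(sqrt(596)) = 25.
Baby table (1507^j mod 1789 for j=0..24):
  0:1  1:1507  2:808  3:1136  4:1668  5:131  6:627  7:297
  8:329  9:250  10:1060  11:1632  12:1338  13:163  14:548  15:1107
  16:901  17:1745  18:1674  19:228  20:108  21:1746  22:1392  23:1036
  24:1244
Giant step factor: 1507^(-25) ≡ 1669 (mod 1789).
Scan 1306·1669^i mod 1789 for i = 0, 1, …:
  i=0: 1306   i=1: 712   i=2: 432   i=3: 41
  i=4: 447   i=5: 30   i=6: 1767   i=7: 851
  i=8: 1642   i=9: 1539     …   i=20: 1384
  i=21: 297
Match at i=21, j=7: e = 21·25 + 7 = 532.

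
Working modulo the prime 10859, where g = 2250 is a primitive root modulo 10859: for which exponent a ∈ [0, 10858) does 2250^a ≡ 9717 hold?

5334

Baby-step giant-step with m = ceil(sqrt(10858)) = 105.
Baby table (2250^j mod 10859 for j=0..104):
  0:1  1:2250  2:2206  3:937  4:1604  5:3812  6:9249  7:4406
  8:10092  9:831  10:2002  11:8874  12:7658  13:8126  14:7803  15:8606
  16:1903  17:3304  18:6444  19:2235  20:1033  21:424  22:9267  23:1470
  24:6364  25:6838  26:9156  27:1477  28:396  29:562  30:4856  31:1846
  32:5362  33:151  34:3121  35:7336  36:320  37:3306  38:85  39:6647
  40:2907  41:3632  42:6032  43:9109  44:4317  45:5304  46:10818  47:5481
  48:7285  49:5019  50:10249  51:6593  52:856  53:3957  54:9729  55:9365
  56:4790  57:5372  58:933  59:3463  60:5847  61:5501  62:8849  63:5703
  64:7271  65:6096  66:1083  67:4334  68:118  69:4884  70:10551  71:1976
  72:4669  73:4597  74:5482  75:9535  76:7225  77:327  78:8197  79:4668
  80:2347  81:3276  82:8598  83:5621  84:7374  85:9807  86:262  87:3114
  88:2445  89:6596  90:7606  91:10575  92:1681  93:3318  94:5367  95:542
  96:3292  97:1162  98:8340  99:648  100:2894  101:6959  102:9931  103:7787
  104:5183
Giant step factor: 2250^(-105) ≡ 10686 (mod 10859).
Scan 9717·10686^i mod 10859 for i = 0, 1, …:
  i=0: 9717   i=1: 2104   i=2: 5214   i=3: 10134
  i=4: 5976   i=5: 8616   i=6: 7974   i=7: 10450
  i=8: 5603   i=9: 7991     …   i=49: 9561
  i=50: 7374
Match at i=50, j=84: a = 50·105 + 84 = 5334.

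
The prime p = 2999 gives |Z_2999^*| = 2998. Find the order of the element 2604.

1499

The order of 2604 must divide p − 1 = 2998 = 2 · 1499.
Divisors: 1, 2, 1499, 2998.
Check each in increasing order: 2604^1 ≡ 2604;  2604^2 ≡ 77;  2604^1499 ≡ 1.
Smallest exponent giving 1 is 1499.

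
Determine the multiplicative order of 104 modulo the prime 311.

The order of 104 must divide p − 1 = 310 = 2 · 5 · 31.
Divisors: 1, 2, 5, 10, 31, 62, 155, 310.
Check each in increasing order: 104^1 ≡ 104;  104^2 ≡ 242;  104^5 ≡ 32;  104^10 ≡ 91;  104^31 ≡ 6;  104^62 ≡ 36;  104^155 ≡ 1.
Smallest exponent giving 1 is 155.

155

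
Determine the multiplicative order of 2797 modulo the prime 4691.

4690

The order of 2797 must divide p − 1 = 4690 = 2 · 5 · 7 · 67.
Divisors: 1, 2, 5, 7, 10, 14, 35, 67, 70, 134, 335, 469, 670, 938, 2345, 4690.
Check each in increasing order: 2797^1 ≡ 2797;  2797^2 ≡ 3312;  2797^5 ≡ 4218;  2797^7 ≡ 218;  2797^10 ≡ 3252;  2797^14 ≡ 614;  2797^35 ≡ 3499;  2797^67 ≡ 1769;  2797^70 ≡ 4182;  2797^134 ≡ 464;  2797^335 ≡ 1025;  2797^469 ≡ 1809;  2797^670 ≡ 4532;  2797^938 ≡ 2854;  2797^2345 ≡ 4690;  2797^4690 ≡ 1.
Smallest exponent giving 1 is 4690.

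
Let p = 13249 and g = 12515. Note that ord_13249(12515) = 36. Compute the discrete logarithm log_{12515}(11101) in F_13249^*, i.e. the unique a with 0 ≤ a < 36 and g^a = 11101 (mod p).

35

Successive powers of 12515 modulo 13249:
  12515^0=1  12515^1=12515  12515^2=8796  12515^3=9248  12515^4=8705  12515^5=9797
  12515^6=3209  12515^7=2916  12515^8=5994  12515^9=12321  12515^10=5453  12515^11=11945
  12515^12=3208  12515^13=3650  12515^14=10447  12515^15=3073  12515^16=9997  12515^17=2148
  12515^18=13248  12515^19=734  12515^20=4453  12515^21=4001  12515^22=4544  12515^23=3452
  12515^24=10040  12515^25=10333  12515^26=7255  12515^27=928  12515^28=7796  12515^29=1304
  12515^30=10041  12515^31=9599  12515^32=2802  12515^33=10176  12515^34=3252  12515^35=11101
So 12515^35 ≡ 11101 (mod 13249), giving a = 35.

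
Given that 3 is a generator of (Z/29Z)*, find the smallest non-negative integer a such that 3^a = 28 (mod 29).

Successive powers of 3 modulo 29:
  3^0=1  3^1=3  3^2=9  3^3=27  3^4=23  3^5=11
  3^6=4  3^7=12  3^8=7  3^9=21  3^10=5  3^11=15
  3^12=16  3^13=19  3^14=28
So 3^14 ≡ 28 (mod 29), giving a = 14.

14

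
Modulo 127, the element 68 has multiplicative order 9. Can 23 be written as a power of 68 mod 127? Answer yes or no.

no

23 ∈ ⟨68⟩ iff 23^9 ≡ 1 (mod 127), since |⟨68⟩| = 9.
23^9 mod 127 = 123.
Since 123 ≠ 1, 23 does not lie in the subgroup.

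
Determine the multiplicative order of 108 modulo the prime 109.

2

The order of 108 must divide p − 1 = 108 = 2^2 · 3^3.
Divisors: 1, 2, 3, 4, 6, 9, 12, 18, 27, 36, 54, 108.
Check each in increasing order: 108^1 ≡ 108;  108^2 ≡ 1.
Smallest exponent giving 1 is 2.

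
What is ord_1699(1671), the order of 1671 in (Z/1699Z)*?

1698

The order of 1671 must divide p − 1 = 1698 = 2 · 3 · 283.
Divisors: 1, 2, 3, 6, 283, 566, 849, 1698.
Check each in increasing order: 1671^1 ≡ 1671;  1671^2 ≡ 784;  1671^3 ≡ 135;  1671^6 ≡ 1235;  1671^283 ≡ 398;  1671^566 ≡ 397;  1671^849 ≡ 1698;  1671^1698 ≡ 1.
Smallest exponent giving 1 is 1698.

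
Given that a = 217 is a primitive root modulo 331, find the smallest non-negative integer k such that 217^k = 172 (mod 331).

204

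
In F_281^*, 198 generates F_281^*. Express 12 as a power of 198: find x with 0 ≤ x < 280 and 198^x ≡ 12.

Baby-step giant-step with m = ceil(sqrt(280)) = 17.
Baby table (198^j mod 281 for j=0..16):
  0:1  1:198  2:145  3:48  4:231  5:216  6:56  7:129
  8:252  9:159  10:10  11:13  12:45  13:199  14:62  15:193
  16:279
Giant step factor: 198^(-17) ≡ 259 (mod 281).
Scan 12·259^i mod 281 for i = 0, 1, …:
  i=0: 12   i=1: 17   i=2: 188   i=3: 79
  i=4: 229   i=5: 20   i=6: 122   i=7: 126
  i=8: 38   i=9: 7     …   i=13: 157
  i=14: 199
Match at i=14, j=13: x = 14·17 + 13 = 251.

251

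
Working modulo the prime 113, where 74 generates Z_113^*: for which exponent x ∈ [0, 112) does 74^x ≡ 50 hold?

Baby-step giant-step with m = ceil(sqrt(112)) = 11.
Baby table (74^j mod 113 for j=0..10):
  0:1  1:74  2:52  3:6  4:105  5:86  6:36  7:65
  8:64  9:103  10:51
Giant step factor: 74^(-11) ≡ 108 (mod 113).
Scan 50·108^i mod 113 for i = 0, 1, …:
  i=0: 50   i=1: 89   i=2: 7   i=3: 78
  i=4: 62   i=5: 29   i=6: 81   i=7: 47
  i=8: 104   i=9: 45   i=10: 1
Match at i=10, j=0: x = 10·11 + 0 = 110.

110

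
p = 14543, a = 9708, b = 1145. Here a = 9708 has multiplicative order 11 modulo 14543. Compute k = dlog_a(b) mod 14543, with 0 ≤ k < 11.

Successive powers of 9708 modulo 14543:
  9708^0=1  9708^1=9708  9708^2=6624  9708^3=11189  9708^4=1145
So 9708^4 ≡ 1145 (mod 14543), giving k = 4.

4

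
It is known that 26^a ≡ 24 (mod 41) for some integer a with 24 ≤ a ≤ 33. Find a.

Compute 26^24 mod 41 = 10, then multiply by 26 repeatedly:
  26^24=10  26^25=14  26^26=36  26^27=34  26^28=23
  26^29=24
Found 24 at exponent 29.

29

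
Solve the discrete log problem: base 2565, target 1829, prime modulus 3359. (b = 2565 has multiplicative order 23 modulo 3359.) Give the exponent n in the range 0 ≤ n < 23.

Successive powers of 2565 modulo 3359:
  2565^0=1  2565^1=2565  2565^2=2303  2565^3=2073  2565^4=3307  2565^5=980
  2565^6=1168  2565^7=3051  2565^8=2704  2565^9=2784  2565^10=3085  2565^11=2580
  2565^12=470  2565^13=3028  2565^14=812  2565^15=200  2565^16=2432  2565^17=417
  2565^18=1443  2565^19=3036  2565^20=1178  2565^21=1829
So 2565^21 ≡ 1829 (mod 3359), giving n = 21.

21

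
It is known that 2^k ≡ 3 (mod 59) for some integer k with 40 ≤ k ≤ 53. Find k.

50

Compute 2^40 mod 59 = 17, then multiply by 2 repeatedly:
  2^40=17  2^41=34  2^42=9  2^43=18  2^44=36
  2^45=13  2^46=26  2^47=52  2^48=45  2^49=31
  2^50=3
Found 3 at exponent 50.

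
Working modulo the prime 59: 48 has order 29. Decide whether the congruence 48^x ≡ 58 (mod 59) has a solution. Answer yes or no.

58 ∈ ⟨48⟩ iff 58^29 ≡ 1 (mod 59), since |⟨48⟩| = 29.
58^29 mod 59 = 58.
Since 58 ≠ 1, 58 does not lie in the subgroup.

no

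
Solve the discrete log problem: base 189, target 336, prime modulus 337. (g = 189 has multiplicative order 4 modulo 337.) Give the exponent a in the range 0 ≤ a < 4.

2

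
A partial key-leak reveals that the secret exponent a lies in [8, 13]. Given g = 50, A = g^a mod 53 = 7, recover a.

10

Compute 50^8 mod 53 = 42, then multiply by 50 repeatedly:
  50^8=42  50^9=33  50^10=7
Found 7 at exponent 10.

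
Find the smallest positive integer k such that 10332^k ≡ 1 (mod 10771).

3590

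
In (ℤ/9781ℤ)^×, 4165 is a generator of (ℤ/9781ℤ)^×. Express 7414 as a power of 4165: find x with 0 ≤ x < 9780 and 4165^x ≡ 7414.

Baby-step giant-step with m = ceil(sqrt(9780)) = 99.
Baby table (4165^j mod 9781 for j=0..98):
  0:1  1:4165  2:5512  3:1473  4:2358  5:946  6:8128  7:1079
  8:4556  9:600  10:4845  11:1222  12:3510  13:6336  14:302  15:5862
  16:1854  17:4701  18:7884  19:2043  20:9406  21:3085  22:6572  23:5142
  24:5821  25:7147  26:3672  27:6177  28:3175  29:9744  30:2391  31:1457
  32:4185  33:783  34:4122  35:2475  36:8982  37:7486  38:7143  39:6574
  40:3691  41:7064  42:312  43:8388  44:8069  45:9650  46:2121  47:1722
  48:2657  49:4094  50:3227  51:1361  52:5366  53:9586  54:9429  55:1070
  56:6195  57:9678  58:1369  59:9343  60:4777  61:1651  62:372  63:3982
  64:6235  65:220  66:6667  67:9577  68:1287  69:367  70:2719  71:8018
  72:2636  73:4658  74:4847  75:9552  76:4753  77:9282  78:5018  79:7754
  80:8329  81:6859  82:7215  83:3243  84:9315  85:5529  86:3811  87:8033
  88:6425  89:9090  90:7380  91:5798  92:9162  93:4049  94:1641  95:7627
  96:7548  97:1286  98:5983
Giant step factor: 4165^(-99) ≡ 1779 (mod 9781).
Scan 7414·1779^i mod 9781 for i = 0, 1, …:
  i=0: 7414   i=1: 4718   i=2: 1224   i=3: 6114
  i=4: 334   i=5: 7326   i=6: 4662   i=7: 9191
  i=8: 6738   i=9: 5177     …   i=91: 5036
  i=92: 9429
Match at i=92, j=54: x = 92·99 + 54 = 9162.

9162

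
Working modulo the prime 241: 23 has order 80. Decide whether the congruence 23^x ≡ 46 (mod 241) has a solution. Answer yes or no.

no

46 ∈ ⟨23⟩ iff 46^80 ≡ 1 (mod 241), since |⟨23⟩| = 80.
46^80 mod 241 = 15.
Since 15 ≠ 1, 46 does not lie in the subgroup.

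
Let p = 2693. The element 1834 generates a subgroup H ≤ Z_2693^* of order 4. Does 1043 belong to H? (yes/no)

no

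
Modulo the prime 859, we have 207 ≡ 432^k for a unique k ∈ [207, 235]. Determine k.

233

Compute 432^207 mod 859 = 331, then multiply by 432 repeatedly:
  432^207=331  432^208=398  432^209=136  432^210=340  432^211=850
  432^212=407  432^213=588  432^214=611  432^215=239  432^216=168
  432^217=420  432^218=191  432^219=48  432^220=120  432^221=300
  432^222=750  432^223=157  432^224=822  432^225=337  432^226=413
  432^227=603  432^228=219  432^229=118  432^230=295  432^231=308
  432^232=770  432^233=207
Found 207 at exponent 233.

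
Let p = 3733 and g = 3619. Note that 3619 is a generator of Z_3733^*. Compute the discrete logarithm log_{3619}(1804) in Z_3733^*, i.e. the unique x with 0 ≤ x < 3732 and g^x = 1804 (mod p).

3106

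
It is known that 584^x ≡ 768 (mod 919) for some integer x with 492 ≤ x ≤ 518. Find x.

501

Compute 584^492 mod 919 = 907, then multiply by 584 repeatedly:
  584^492=907  584^493=344  584^494=554  584^495=48  584^496=462
  584^497=541  584^498=727  584^499=909  584^500=593  584^501=768
Found 768 at exponent 501.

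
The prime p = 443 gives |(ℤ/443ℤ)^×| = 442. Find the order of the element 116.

The order of 116 must divide p − 1 = 442 = 2 · 13 · 17.
Divisors: 1, 2, 13, 17, 26, 34, 221, 442.
Check each in increasing order: 116^1 ≡ 116;  116^2 ≡ 166;  116^13 ≡ 173;  116^17 ≡ 65;  116^26 ≡ 248;  116^34 ≡ 238;  116^221 ≡ 442;  116^442 ≡ 1.
Smallest exponent giving 1 is 442.

442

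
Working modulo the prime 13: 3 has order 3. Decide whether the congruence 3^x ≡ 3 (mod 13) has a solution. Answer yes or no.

yes

3 ∈ ⟨3⟩ iff 3^3 ≡ 1 (mod 13), since |⟨3⟩| = 3.
3^3 mod 13 = 1.
Since 1 = 1, 3 lies in the subgroup.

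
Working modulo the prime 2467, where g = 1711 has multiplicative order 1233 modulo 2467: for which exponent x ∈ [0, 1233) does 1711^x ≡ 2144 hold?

1212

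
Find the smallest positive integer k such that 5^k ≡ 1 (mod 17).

The order of 5 must divide p − 1 = 16 = 2^4.
Divisors: 1, 2, 4, 8, 16.
Check each in increasing order: 5^1 ≡ 5;  5^2 ≡ 8;  5^4 ≡ 13;  5^8 ≡ 16;  5^16 ≡ 1.
Smallest exponent giving 1 is 16.

16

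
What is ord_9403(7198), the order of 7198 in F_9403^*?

4701

The order of 7198 must divide p − 1 = 9402 = 2 · 3 · 1567.
Divisors: 1, 2, 3, 6, 1567, 3134, 4701, 9402.
Check each in increasing order: 7198^1 ≡ 7198;  7198^2 ≡ 674;  7198^3 ≡ 8907;  7198^6 ≡ 1538;  7198^1567 ≡ 5992;  7198^3134 ≡ 3410;  7198^4701 ≡ 1.
Smallest exponent giving 1 is 4701.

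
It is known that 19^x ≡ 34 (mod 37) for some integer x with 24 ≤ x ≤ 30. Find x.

Compute 19^24 mod 37 = 26, then multiply by 19 repeatedly:
  19^24=26  19^25=13  19^26=25  19^27=31  19^28=34
Found 34 at exponent 28.

28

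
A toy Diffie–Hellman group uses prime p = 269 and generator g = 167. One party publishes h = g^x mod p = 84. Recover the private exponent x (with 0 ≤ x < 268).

38

Baby-step giant-step with m = ceil(sqrt(268)) = 17.
Baby table (167^j mod 269 for j=0..16):
  0:1  1:167  2:182  3:266  4:37  5:261  6:9  7:158
  8:24  9:242  10:64  11:197  12:81  13:77  14:216  15:26
  16:38
Giant step factor: 167^(-17) ≡ 22 (mod 269).
Scan 84·22^i mod 269 for i = 0, 1, …:
  i=0: 84   i=1: 234   i=2: 37
Match at i=2, j=4: x = 2·17 + 4 = 38.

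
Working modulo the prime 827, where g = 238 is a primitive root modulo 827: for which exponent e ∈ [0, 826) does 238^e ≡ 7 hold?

129

Baby-step giant-step with m = ceil(sqrt(826)) = 29.
Baby table (238^j mod 827 for j=0..28):
  0:1  1:238  2:408  3:345  4:237  5:170  6:764  7:719
  8:760  9:594  10:782  11:41  12:661  13:188  14:86  15:620
  16:354  17:725  18:534  19:561  20:371  21:636  22:27  23:637
  24:265  25:218  26:610  27:455  28:780
Giant step factor: 238^(-29) ≡ 500 (mod 827).
Scan 7·500^i mod 827 for i = 0, 1, …:
  i=0: 7   i=1: 192   i=2: 68   i=3: 93
  i=4: 188
Match at i=4, j=13: e = 4·29 + 13 = 129.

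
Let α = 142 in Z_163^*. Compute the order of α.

54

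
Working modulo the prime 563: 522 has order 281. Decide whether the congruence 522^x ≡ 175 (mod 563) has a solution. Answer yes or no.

175 ∈ ⟨522⟩ iff 175^281 ≡ 1 (mod 563), since |⟨522⟩| = 281.
175^281 mod 563 = 1.
Since 1 = 1, 175 lies in the subgroup.

yes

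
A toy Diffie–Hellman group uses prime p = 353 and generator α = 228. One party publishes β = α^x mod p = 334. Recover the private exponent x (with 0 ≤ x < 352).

Baby-step giant-step with m = ceil(sqrt(352)) = 19.
Baby table (228^j mod 353 for j=0..18):
  0:1  1:228  2:93  3:24  4:177  5:114  6:223  7:12
  8:265  9:57  10:288  11:6  12:309  13:205  14:144  15:3
  16:331  17:279  18:72
Giant step factor: 228^(-19) ≡ 236 (mod 353).
Scan 334·236^i mod 353 for i = 0, 1, …:
  i=0: 334   i=1: 105   i=2: 70   i=3: 282
  i=4: 188   i=5: 243   i=6: 162   i=7: 108
  i=8: 72
Match at i=8, j=18: x = 8·19 + 18 = 170.

170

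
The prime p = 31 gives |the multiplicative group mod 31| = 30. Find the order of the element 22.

The order of 22 must divide p − 1 = 30 = 2 · 3 · 5.
Divisors: 1, 2, 3, 5, 6, 10, 15, 30.
Check each in increasing order: 22^1 ≡ 22;  22^2 ≡ 19;  22^3 ≡ 15;  22^5 ≡ 6;  22^6 ≡ 8;  22^10 ≡ 5;  22^15 ≡ 30;  22^30 ≡ 1.
Smallest exponent giving 1 is 30.

30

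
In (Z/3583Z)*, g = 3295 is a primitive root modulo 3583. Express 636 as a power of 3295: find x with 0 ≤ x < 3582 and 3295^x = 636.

1606

Baby-step giant-step with m = ceil(sqrt(3582)) = 60.
Baby table (3295^j mod 3583 for j=0..59):
  0:1  1:3295  2:535  3:3572  4:3168  5:1281  6:121  7:982
  8:241  9:2252  10:3530  11:932  12:309  13:583  14:497  15:184
  16:753  17:1699  18:1559  19:2466  20:2809  21:766  22:1538  23:1348
  24:2323  25:997  26:3087  27:3111  28:3365  29:1873  30:1609  31:2398
  32:895  33:216  34:2286  35:904  36:1207  37:3518  38:805  39:1055
  40:715  41:1894  42:2727  43:2884  44:664  45:2250  46:523  47:3445
  48:331  49:1413  50:1518  51:3525  52:2372  53:1217  54:638  55:2572
  56:945  57:148  58:372  59:354
Giant step factor: 3295^(-60) ≡ 2049 (mod 3583).
Scan 636·2049^i mod 3583 for i = 0, 1, …:
  i=0: 636   i=1: 2535   i=2: 2448   i=3: 3335
  i=4: 634   i=5: 2020   i=6: 615   i=7: 2502
  i=8: 2908   i=9: 3546     …   i=25: 1310
  i=26: 523
Match at i=26, j=46: x = 26·60 + 46 = 1606.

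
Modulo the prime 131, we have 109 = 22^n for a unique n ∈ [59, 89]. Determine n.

Compute 22^59 mod 131 = 111, then multiply by 22 repeatedly:
  22^59=111  22^60=84  22^61=14  22^62=46  22^63=95
  22^64=125  22^65=130  22^66=109
Found 109 at exponent 66.

66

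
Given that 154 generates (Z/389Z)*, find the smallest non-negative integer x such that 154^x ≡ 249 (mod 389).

232

Baby-step giant-step with m = ceil(sqrt(388)) = 20.
Baby table (154^j mod 389 for j=0..19):
  0:1  1:154  2:376  3:332  4:169  5:352  6:137  7:92
  8:164  9:360  10:202  11:377  12:97  13:156  14:295  15:306
  16:55  17:301  18:63  19:366
Giant step factor: 154^(-20) ≡ 370 (mod 389).
Scan 249·370^i mod 389 for i = 0, 1, …:
  i=0: 249   i=1: 326   i=2: 30   i=3: 208
  i=4: 327   i=5: 11   i=6: 180   i=7: 81
  i=8: 17   i=9: 66   i=10: 302   i=11: 97
Match at i=11, j=12: x = 11·20 + 12 = 232.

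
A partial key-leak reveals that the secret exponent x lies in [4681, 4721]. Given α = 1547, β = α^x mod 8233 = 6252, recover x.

Compute 1547^4681 mod 8233 = 2062, then multiply by 1547 repeatedly:
  1547^4681=2062  1547^4682=3743  1547^4683=2622  1547^4684=5598  1547^4685=7223
  1547^4686=1800  1547^4687=1846  1547^4688=7144  1547^4689=3082  1547^4690=947
  1547^4691=7768  1547^4692=5149  1547^4693=4192  1547^4694=5653  1547^4695=1745
  1547^4696=7324  1547^4697=1620  1547^4698=3308  1547^4699=4783  1547^4700=6067
  1547^4701=29  1547^4702=3698  1547^4703=7104  1547^4704=7066  1547^4705=5911
  1547^4706=5687  1547^4707=4945  1547^4708=1458  1547^4709=7917  1547^4710=5128
  1547^4711=4637  1547^4712=2496  1547^4713=35  1547^4714=4747  1547^4715=8006
  1547^4716=2850  1547^4717=4295  1547^4718=334  1547^4719=6252
Found 6252 at exponent 4719.

4719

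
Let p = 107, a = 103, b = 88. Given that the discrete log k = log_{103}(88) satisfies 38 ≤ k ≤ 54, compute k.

Compute 103^38 mod 107 = 85, then multiply by 103 repeatedly:
  103^38=85  103^39=88
Found 88 at exponent 39.

39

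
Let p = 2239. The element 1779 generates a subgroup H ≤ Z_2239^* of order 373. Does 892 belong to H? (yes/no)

no

892 ∈ ⟨1779⟩ iff 892^373 ≡ 1 (mod 2239), since |⟨1779⟩| = 373.
892^373 mod 2239 = 296.
Since 296 ≠ 1, 892 does not lie in the subgroup.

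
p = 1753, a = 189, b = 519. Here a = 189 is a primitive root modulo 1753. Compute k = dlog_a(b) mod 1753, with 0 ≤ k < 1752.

Baby-step giant-step with m = ceil(sqrt(1752)) = 42.
Baby table (189^j mod 1753 for j=0..41):
  0:1  1:189  2:661  3:466  4:424  5:1251  6:1537  7:1248
  8:970  9:1018  10:1325  11:1499  12:1078  13:394  14:840  15:990
  16:1292  17:521  18:301  19:793  20:872  21:26  22:1408  23:1409
  24:1598  25:506  26:972  27:1396  28:894  29:678  30:173  31:1143
  32:408  33:1733  34:1479  35:804  36:1198  37:285  38:1275  39:814
  40:1335  41:1636
Giant step factor: 189^(-42) ≡ 153 (mod 1753).
Scan 519·153^i mod 1753 for i = 0, 1, …:
  i=0: 519   i=1: 522   i=2: 981   i=3: 1088
  i=4: 1682   i=5: 1408
Match at i=5, j=22: k = 5·42 + 22 = 232.

232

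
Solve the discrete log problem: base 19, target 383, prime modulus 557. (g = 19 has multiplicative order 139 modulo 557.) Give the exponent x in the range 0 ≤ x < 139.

33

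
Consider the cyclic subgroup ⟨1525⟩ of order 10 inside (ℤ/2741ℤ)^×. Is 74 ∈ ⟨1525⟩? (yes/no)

no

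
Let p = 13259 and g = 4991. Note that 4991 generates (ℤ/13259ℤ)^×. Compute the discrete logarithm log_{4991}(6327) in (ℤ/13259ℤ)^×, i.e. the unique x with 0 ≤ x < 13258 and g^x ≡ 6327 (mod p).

5512

Baby-step giant-step with m = ceil(sqrt(13258)) = 116.
Baby table (4991^j mod 13259 for j=0..115):
  0:1  1:4991  2:9679  3:5352  4:8206  5:12354  6:4464  7:4704
  8:9234  9:11869  10:10226  11:4075  12:12278  13:9659  14:11604  15:252
  16:11386  17:12711  18:9545  19:12767  20:10602  21:11172  22:5357  23:6643
  24:7713  25:4706  26:5957  27:4709  28:7671  29:7228  30:10468  31:5328
  32:7753  33:5461  34:8606  35:6645  36:4436  37:10805  38:3402  39:7862
  40:5861  41:2897  42:6617  43:10537  44:4973  45:12654  46:3497  47:4683
  48:10495  49:7495  50:3906  51:4116  52:4765  53:8728  54:5633  55:5223
  56:799  57:10109  58:3524  59:6850  60:6648  61:6150  62:65  63:6199
  64:5962  65:3146  66:3030  67:7470  68:11721  69:803  70:3555  71:2463
  72:1740  73:12954  74:2530  75:4662  76:11756  77:3121  78:10845  79:4157
  80:10511  81:7797  82:12921  83:10194  84:3471  85:7507  86:10762  87:933
  88:2694  89:1128  90:8032  91:5755  92:4211  93:1586  94:103  95:10231
  96:2512  97:7637  98:9901  99:12857  100:8986  101:7188  102:9713  103:2679
  104:5817  105:8696  106:5029  107:452  108:1902  109:12697  110:5966  111:9851
  112:1969  113:2360  114:4768  115:10442
Giant step factor: 4991^(-116) ≡ 9806 (mod 13259).
Scan 6327·9806^i mod 13259 for i = 0, 1, …:
  i=0: 6327   i=1: 3701   i=2: 2123   i=3: 1508
  i=4: 3663   i=5: 747   i=6: 6114   i=7: 9945
  i=8: 725   i=9: 2526     …   i=46: 4963
  i=47: 6648
Match at i=47, j=60: x = 47·116 + 60 = 5512.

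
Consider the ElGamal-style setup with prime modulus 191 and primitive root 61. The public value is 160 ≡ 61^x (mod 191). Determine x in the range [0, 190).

100

Baby-step giant-step with m = ceil(sqrt(190)) = 14.
Baby table (61^j mod 191 for j=0..13):
  0:1  1:61  2:92  3:73  4:60  5:31  6:172  7:178
  8:162  9:141  10:6  11:175  12:170  13:56
Giant step factor: 61^(-14) ≡ 26 (mod 191).
Scan 160·26^i mod 191 for i = 0, 1, …:
  i=0: 160   i=1: 149   i=2: 54   i=3: 67
  i=4: 23   i=5: 25   i=6: 77   i=7: 92
Match at i=7, j=2: x = 7·14 + 2 = 100.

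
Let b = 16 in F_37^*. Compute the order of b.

9

The order of 16 must divide p − 1 = 36 = 2^2 · 3^2.
Divisors: 1, 2, 3, 4, 6, 9, 12, 18, 36.
Check each in increasing order: 16^1 ≡ 16;  16^2 ≡ 34;  16^3 ≡ 26;  16^4 ≡ 9;  16^6 ≡ 10;  16^9 ≡ 1.
Smallest exponent giving 1 is 9.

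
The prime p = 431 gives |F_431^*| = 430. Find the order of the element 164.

215

The order of 164 must divide p − 1 = 430 = 2 · 5 · 43.
Divisors: 1, 2, 5, 10, 43, 86, 215, 430.
Check each in increasing order: 164^1 ≡ 164;  164^2 ≡ 174;  164^5 ≡ 144;  164^10 ≡ 48;  164^43 ≡ 405;  164^86 ≡ 245;  164^215 ≡ 1.
Smallest exponent giving 1 is 215.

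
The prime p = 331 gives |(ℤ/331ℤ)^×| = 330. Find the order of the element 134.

330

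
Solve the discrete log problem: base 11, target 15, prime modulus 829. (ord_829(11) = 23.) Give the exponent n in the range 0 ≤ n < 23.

Successive powers of 11 modulo 829:
  11^0=1  11^1=11  11^2=121  11^3=502  11^4=548  11^5=225
  11^6=817  11^7=697  11^8=206  11^9=608  11^10=56  11^11=616
  11^12=144  11^13=755  11^14=15
So 11^14 ≡ 15 (mod 829), giving n = 14.

14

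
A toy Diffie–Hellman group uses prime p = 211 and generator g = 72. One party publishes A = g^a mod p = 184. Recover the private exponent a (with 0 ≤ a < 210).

156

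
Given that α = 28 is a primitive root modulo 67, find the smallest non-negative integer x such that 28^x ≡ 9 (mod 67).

Baby-step giant-step with m = ceil(sqrt(66)) = 9.
Baby table (28^j mod 67 for j=0..8):
  0:1  1:28  2:47  3:43  4:65  5:11  6:40  7:48
  8:4
Giant step factor: 28^(-9) ≡ 3 (mod 67).
Scan 9·3^i mod 67 for i = 0, 1, …:
  i=0: 9   i=1: 27   i=2: 14   i=3: 42
  i=4: 59   i=5: 43
Match at i=5, j=3: x = 5·9 + 3 = 48.

48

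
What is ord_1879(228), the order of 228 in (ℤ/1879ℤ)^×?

939

The order of 228 must divide p − 1 = 1878 = 2 · 3 · 313.
Divisors: 1, 2, 3, 6, 313, 626, 939, 1878.
Check each in increasing order: 228^1 ≡ 228;  228^2 ≡ 1251;  228^3 ≡ 1499;  228^6 ≡ 1596;  228^313 ≡ 488;  228^626 ≡ 1390;  228^939 ≡ 1.
Smallest exponent giving 1 is 939.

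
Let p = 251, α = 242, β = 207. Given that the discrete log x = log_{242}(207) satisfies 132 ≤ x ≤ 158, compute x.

158

Compute 242^132 mod 251 = 164, then multiply by 242 repeatedly:
  242^132=164  242^133=30  242^134=232  242^135=171  242^136=218
  242^137=46  242^138=88  242^139=212  242^140=100  242^141=104
  242^142=68  242^143=141  242^144=237  242^145=126  242^146=121
  242^147=166  242^148=12  242^149=143  242^150=219  242^151=37
  242^152=169  242^153=236  242^154=135  242^155=40  242^156=142
  242^157=228  242^158=207
Found 207 at exponent 158.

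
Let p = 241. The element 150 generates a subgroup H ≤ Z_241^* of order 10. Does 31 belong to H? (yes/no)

no

⟨150⟩ has order 10; its elements mod 241 are {1, 36, 87, 91, 98, 143, 150, 154, 205, 240}.
31 is not in this set.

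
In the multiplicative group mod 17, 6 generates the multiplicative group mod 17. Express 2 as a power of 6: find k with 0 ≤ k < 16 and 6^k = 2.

Successive powers of 6 modulo 17:
  6^0=1  6^1=6  6^2=2
So 6^2 ≡ 2 (mod 17), giving k = 2.

2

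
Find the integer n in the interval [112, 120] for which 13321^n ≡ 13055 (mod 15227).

Compute 13321^112 mod 15227 = 14500, then multiply by 13321 repeatedly:
  13321^112=14500  13321^113=5  13321^114=5697  13321^115=13596  13321^116=2378
  13321^117=5178  13321^118=13055
Found 13055 at exponent 118.

118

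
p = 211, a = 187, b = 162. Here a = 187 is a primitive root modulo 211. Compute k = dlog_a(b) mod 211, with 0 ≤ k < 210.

143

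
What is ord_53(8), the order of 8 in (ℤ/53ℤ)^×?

52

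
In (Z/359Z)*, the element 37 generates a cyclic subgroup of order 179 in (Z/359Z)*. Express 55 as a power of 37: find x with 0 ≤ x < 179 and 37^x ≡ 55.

Baby-step giant-step with m = ceil(sqrt(179)) = 14.
Baby table (37^j mod 359 for j=0..13):
  0:1  1:37  2:292  3:34  4:181  5:235  6:79  7:51
  8:92  9:173  10:298  11:256  12:138  13:80
Giant step factor: 37^(-14) ≡ 102 (mod 359).
Scan 55·102^i mod 359 for i = 0, 1, …:
  i=0: 55   i=1: 225   i=2: 333   i=3: 220
  i=4: 182   i=5: 255   i=6: 162   i=7: 10
  i=8: 302   i=9: 289   i=10: 40   i=11: 131
  i=12: 79
Match at i=12, j=6: x = 12·14 + 6 = 174.

174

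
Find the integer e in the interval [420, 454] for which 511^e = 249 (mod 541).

Compute 511^420 mod 541 = 312, then multiply by 511 repeatedly:
  511^420=312  511^421=378  511^422=21  511^423=452  511^424=506
  511^425=509  511^426=419  511^427=414  511^428=23  511^429=392
  511^430=142  511^431=68  511^432=124  511^433=67  511^434=154
  511^435=249
Found 249 at exponent 435.

435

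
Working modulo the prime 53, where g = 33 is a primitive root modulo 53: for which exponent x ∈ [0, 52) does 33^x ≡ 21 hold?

33

Baby-step giant-step with m = ceil(sqrt(52)) = 8.
Baby table (33^j mod 53 for j=0..7):
  0:1  1:33  2:29  3:3  4:46  5:34  6:9  7:32
Giant step factor: 33^(-8) ≡ 13 (mod 53).
Scan 21·13^i mod 53 for i = 0, 1, …:
  i=0: 21   i=1: 8   i=2: 51   i=3: 27
  i=4: 33
Match at i=4, j=1: x = 4·8 + 1 = 33.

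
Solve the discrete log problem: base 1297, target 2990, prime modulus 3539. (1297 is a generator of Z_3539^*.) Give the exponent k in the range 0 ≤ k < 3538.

2947

Baby-step giant-step with m = ceil(sqrt(3538)) = 60.
Baby table (1297^j mod 3539 for j=0..59):
  0:1  1:1297  2:1184  3:3261  4:412  5:3514  6:2965  7:2251
  8:3411  9:317  10:625  11:194  12:349  13:3200  14:2692  15:2070
  16:2228  17:1892  18:1397  19:3480  20:1335  21:924  22:2246  23:465
  24:1475  25:2015  26:1673  27:474  28:2531  29:2054  30:2710  31:643
  32:2306  33:427  34:1735  35:3030  36:1620  37:2513  38:3481  39:2632
  40:2108  41:1968  42:877  43:1450  44:1441  45:385  46:346  47:2848
  48:2679  49:2904  50:992  51:1967  52:3119  53:266  54:1719  55:3512
  56:371  57:3422  58:428  59:3032
Giant step factor: 1297^(-60) ≡ 2050 (mod 3539).
Scan 2990·2050^i mod 3539 for i = 0, 1, …:
  i=0: 2990   i=1: 3491   i=2: 692   i=3: 3000
  i=4: 2757   i=5: 67   i=6: 2868   i=7: 1121
  i=8: 1239   i=9: 2487     …   i=48: 1194
  i=49: 2251
Match at i=49, j=7: k = 49·60 + 7 = 2947.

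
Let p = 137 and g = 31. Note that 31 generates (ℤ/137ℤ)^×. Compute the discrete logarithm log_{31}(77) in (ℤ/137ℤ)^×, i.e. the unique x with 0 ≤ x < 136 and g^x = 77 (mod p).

60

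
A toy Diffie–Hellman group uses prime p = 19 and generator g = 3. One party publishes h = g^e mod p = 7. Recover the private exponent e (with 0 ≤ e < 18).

6

Successive powers of 3 modulo 19:
  3^0=1  3^1=3  3^2=9  3^3=8  3^4=5  3^5=15
  3^6=7
So 3^6 ≡ 7 (mod 19), giving e = 6.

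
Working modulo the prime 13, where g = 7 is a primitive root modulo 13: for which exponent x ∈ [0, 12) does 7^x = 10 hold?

2

Successive powers of 7 modulo 13:
  7^0=1  7^1=7  7^2=10
So 7^2 ≡ 10 (mod 13), giving x = 2.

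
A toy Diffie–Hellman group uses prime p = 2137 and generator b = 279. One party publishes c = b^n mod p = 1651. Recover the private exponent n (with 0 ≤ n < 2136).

Baby-step giant-step with m = ceil(sqrt(2136)) = 47.
Baby table (279^j mod 2137 for j=0..46):
  0:1  1:279  2:909  3:1445  4:1399  5:1387  6:176  7:2090
  8:1846  9:17  10:469  11:494  12:1058  13:276  14:72  15:855
  16:1338  17:1464  18:289  19:1562  20:1987  21:890  22:418  23:1224
  24:1713  25:1376  26:1381  27:639  28:910  29:1724  30:171  31:695
  32:1575  33:1340  34:2022  35:2107  36:178  37:511  38:1527  39:770
  40:1130  41:1131  42:1410  43:182  44:1627  45:889  46:139
Giant step factor: 279^(-47) ≡ 1540 (mod 2137).
Scan 1651·1540^i mod 2137 for i = 0, 1, …:
  i=0: 1651   i=1: 1647   i=2: 1898   i=3: 1641
  i=4: 1206   i=5: 187   i=6: 1622   i=7: 1864
  i=8: 569   i=9: 90   i=10: 1832   i=11: 440
  i=12: 171
Match at i=12, j=30: n = 12·47 + 30 = 594.

594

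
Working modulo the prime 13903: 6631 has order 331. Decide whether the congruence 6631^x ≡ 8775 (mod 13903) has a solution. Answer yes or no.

no

8775 ∈ ⟨6631⟩ iff 8775^331 ≡ 1 (mod 13903), since |⟨6631⟩| = 331.
8775^331 mod 13903 = 6319.
Since 6319 ≠ 1, 8775 does not lie in the subgroup.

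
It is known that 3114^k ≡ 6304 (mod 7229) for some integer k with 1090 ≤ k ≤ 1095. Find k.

Compute 3114^1090 mod 7229 = 2844, then multiply by 3114 repeatedly:
  3114^1090=2844  3114^1091=691  3114^1092=4761  3114^1093=6304
Found 6304 at exponent 1093.

1093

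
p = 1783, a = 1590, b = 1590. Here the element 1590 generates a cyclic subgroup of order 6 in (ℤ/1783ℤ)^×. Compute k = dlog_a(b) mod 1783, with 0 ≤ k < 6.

1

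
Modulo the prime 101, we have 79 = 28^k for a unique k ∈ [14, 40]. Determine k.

24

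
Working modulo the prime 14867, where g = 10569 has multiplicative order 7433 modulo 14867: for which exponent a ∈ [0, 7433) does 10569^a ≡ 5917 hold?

3525

Baby-step giant-step with m = ceil(sqrt(7433)) = 87.
Baby table (10569^j mod 14867 for j=0..86):
  0:1  1:10569  2:7990  3:1750  4:1202  5:7520  6:14765  7:7253
  8:2705  9:14771  10:11199  11:6044  12:10404  13:3544  14:6563  15:9792
  16:2461  17:7926  18:9216  19:10187  20:14456  21:12172  22:1717  23:9233
  24:11456  25:1616  26:12188  27:7284  28:3270  29:9722  30:5981  31:13572
  32:5652  33:382  34:8401  35:4445  36:14352  37:13154  38:3309  39:5637
  40:5384  41:7487  42:7929  43:11189  44:4423  45:4839  46:911  47:9410
  48:8927  49:3481  50:9731  51:11900  52:11147  53:6535  54:11200  55:1746
  56:3527  57:5294  58:7765  59:2445  60:2359  61:312  62:11921  63:10091
  64:10788  65:3349  66:12121  67:12777  68:3152  69:11408  70:14649  71:343
  72:12486  73:5042  74:5570  75:10877  76:7369  77:9615  78:4990  79:6061
  80:11673  81:5571  82:6579  83:492  84:11365  85:6192  86:13581
Giant step factor: 10569^(-87) ≡ 4885 (mod 14867).
Scan 5917·4885^i mod 14867 for i = 0, 1, …:
  i=0: 5917   i=1: 3097   i=2: 9106   i=3: 746
  i=4: 1795   i=5: 11912   i=6: 682   i=7: 1362
  i=8: 7821   i=9: 12262     …   i=39: 2947
  i=40: 4839
Match at i=40, j=45: a = 40·87 + 45 = 3525.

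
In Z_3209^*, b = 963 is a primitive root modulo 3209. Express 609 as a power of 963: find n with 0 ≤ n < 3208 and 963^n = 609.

Baby-step giant-step with m = ceil(sqrt(3208)) = 57.
Baby table (963^j mod 3209 for j=0..56):
  0:1  1:963  2:3177  3:1274  4:1024  5:949  6:2531  7:1722
  8:2442  9:2658  10:2081  11:1587  12:797  13:560  14:168  15:1334
  16:1042  17:2238  18:1955  19:2191  20:1620  21:486  22:2713  23:493
  24:3036  25:269  26:2327  27:1019  28:2552  29:2691  30:1770  31:531
  32:1122  33:2262  34:2604  35:1423  36:106  37:2599  38:3026  39:266
  40:2647  41:1115  42:1939  43:2828  44:2132  45:2565  46:2374  47:1354
  48:1048  49:1598  50:1763  51:208  52:1346  53:2971  54:1854  55:1198
  56:1643
Giant step factor: 963^(-57) ≡ 653 (mod 3209).
Scan 609·653^i mod 3209 for i = 0, 1, …:
  i=0: 609   i=1: 2970   i=2: 1174   i=3: 2880
  i=4: 166   i=5: 2501   i=6: 2981   i=7: 1939
Match at i=7, j=42: n = 7·57 + 42 = 441.

441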